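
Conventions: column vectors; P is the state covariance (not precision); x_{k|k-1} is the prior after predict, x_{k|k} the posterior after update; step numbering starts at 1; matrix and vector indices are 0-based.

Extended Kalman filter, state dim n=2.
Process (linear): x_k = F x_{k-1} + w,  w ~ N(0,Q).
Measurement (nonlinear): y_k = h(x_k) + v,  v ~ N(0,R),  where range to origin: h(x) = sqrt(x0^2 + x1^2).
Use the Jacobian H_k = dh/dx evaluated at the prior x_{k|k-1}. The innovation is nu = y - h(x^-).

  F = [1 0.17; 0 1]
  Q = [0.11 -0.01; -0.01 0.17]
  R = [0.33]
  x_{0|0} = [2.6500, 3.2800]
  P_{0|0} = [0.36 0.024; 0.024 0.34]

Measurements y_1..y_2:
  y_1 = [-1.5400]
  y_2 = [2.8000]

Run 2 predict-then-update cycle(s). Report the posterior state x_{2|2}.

step 1: x^-=[3.2076, 3.2800]  P^-=[0.4880 0.0718; 0.0718 0.5100]  H_jac=[0.6992 0.7150]  S=[0.9010]  K=[0.4356; 0.4604]  nu=[-6.1277]  x^+=[0.5381, 0.4588]  P^+=[0.3170 -0.1089; -0.1089 0.3190]
step 2: x^-=[0.6161, 0.4588]  P^-=[0.3992 -0.0647; -0.0647 0.4890]  H_jac=[0.8020 0.5973]  S=[0.6993]  K=[0.4026; 0.3435]  nu=[2.0318]  x^+=[1.4341, 1.1568]  P^+=[0.2858 -0.1614; -0.1614 0.4065]

x_post = [1.4341, 1.1568]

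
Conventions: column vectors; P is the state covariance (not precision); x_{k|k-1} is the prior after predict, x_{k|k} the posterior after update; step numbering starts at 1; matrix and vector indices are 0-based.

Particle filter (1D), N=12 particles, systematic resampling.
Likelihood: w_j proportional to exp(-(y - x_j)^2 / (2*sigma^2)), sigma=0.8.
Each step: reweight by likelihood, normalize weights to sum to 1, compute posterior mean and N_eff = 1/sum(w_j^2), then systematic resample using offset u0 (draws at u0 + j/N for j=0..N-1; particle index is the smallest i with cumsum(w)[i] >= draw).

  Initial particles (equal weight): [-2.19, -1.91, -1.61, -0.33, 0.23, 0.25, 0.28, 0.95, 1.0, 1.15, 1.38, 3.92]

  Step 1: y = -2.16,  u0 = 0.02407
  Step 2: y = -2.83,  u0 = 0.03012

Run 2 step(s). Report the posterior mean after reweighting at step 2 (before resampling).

post_mean = -1.9804

step 1: w=[0.3510, 0.3345, 0.2773, 0.0257, 0.0041, 0.0038, 0.0034, 0.0002, 0.0001, 0.0001, 0.0000, 0.0000]  mean=-1.8592  Neff=3.1984  idx=[0, 0, 0, 0, 1, 1, 1, 1, 2, 2, 2, 2]
step 2: w=[0.1167, 0.1167, 0.1167, 0.1167, 0.0830, 0.0830, 0.0830, 0.0830, 0.0503, 0.0503, 0.0503, 0.0503]  mean=-1.9804  Neff=10.8489  idx=[0, 0, 1, 2, 3, 3, 4, 5, 6, 7, 9, 10]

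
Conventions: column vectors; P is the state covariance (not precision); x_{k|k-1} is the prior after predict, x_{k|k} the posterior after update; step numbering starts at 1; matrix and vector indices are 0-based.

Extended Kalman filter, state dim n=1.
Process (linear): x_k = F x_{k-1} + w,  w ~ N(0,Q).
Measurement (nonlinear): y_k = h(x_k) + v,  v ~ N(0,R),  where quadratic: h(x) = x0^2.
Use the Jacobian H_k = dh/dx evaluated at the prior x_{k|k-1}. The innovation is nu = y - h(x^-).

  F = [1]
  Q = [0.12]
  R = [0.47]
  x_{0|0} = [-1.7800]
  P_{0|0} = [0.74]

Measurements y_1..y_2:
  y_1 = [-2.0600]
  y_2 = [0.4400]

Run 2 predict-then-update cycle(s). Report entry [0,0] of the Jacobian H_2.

step 1: x^-=[-1.7800]  P^-=[0.8600]  H_jac=[-3.5600]  S=[11.3693]  K=[-0.2693]  nu=[-5.2284]  x^+=[-0.3721]  P^+=[0.0356]
step 2: x^-=[-0.3721]  P^-=[0.1556]  H_jac=[-0.7441]  S=[0.5561]  K=[-0.2081]  nu=[0.3016]  x^+=[-0.4348]  P^+=[0.1315]

H_jac[0,0] = -0.7441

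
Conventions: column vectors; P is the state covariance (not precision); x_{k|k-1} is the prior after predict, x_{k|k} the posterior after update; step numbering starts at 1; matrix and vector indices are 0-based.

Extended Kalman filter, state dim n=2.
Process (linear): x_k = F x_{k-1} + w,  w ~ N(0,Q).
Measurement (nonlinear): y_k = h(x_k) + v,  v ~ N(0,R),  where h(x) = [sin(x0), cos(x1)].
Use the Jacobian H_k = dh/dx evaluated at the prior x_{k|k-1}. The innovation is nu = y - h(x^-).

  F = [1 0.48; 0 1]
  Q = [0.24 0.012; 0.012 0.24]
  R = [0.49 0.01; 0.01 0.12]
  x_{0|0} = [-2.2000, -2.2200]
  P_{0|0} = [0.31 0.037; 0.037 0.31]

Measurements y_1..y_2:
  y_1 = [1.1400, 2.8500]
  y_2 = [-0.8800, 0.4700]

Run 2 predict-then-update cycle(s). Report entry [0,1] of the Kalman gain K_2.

step 1: x^-=[-3.2656, -2.2200]  P^-=[0.6569 0.1978; 0.1978 0.5500]  H_jac=[-0.9923 0.0000; 0.0000 0.7966]  S=[1.1369 -0.1464; -0.1464 0.4690]  K=[-0.5523 0.1636; -0.0546 0.9171]  nu=[1.0163, 3.4546]  x^+=[-3.2618, 0.8928]  P^+=[0.2711 0.0177; 0.0177 0.1375]
step 2: x^-=[-2.8332, 0.8928]  P^-=[0.5598 0.0957; 0.0957 0.3775]  H_jac=[-0.9528 0.0000; 0.0000 -0.7788]  S=[0.9982 0.0810; 0.0810 0.3490]  K=[-0.5269 -0.0913; -0.0234 -0.8370]  nu=[-0.5765, -0.1572]  x^+=[-2.5151, 1.0379]  P^+=[0.2719 0.0208; 0.0208 0.1293]

K[0,1] = -0.0913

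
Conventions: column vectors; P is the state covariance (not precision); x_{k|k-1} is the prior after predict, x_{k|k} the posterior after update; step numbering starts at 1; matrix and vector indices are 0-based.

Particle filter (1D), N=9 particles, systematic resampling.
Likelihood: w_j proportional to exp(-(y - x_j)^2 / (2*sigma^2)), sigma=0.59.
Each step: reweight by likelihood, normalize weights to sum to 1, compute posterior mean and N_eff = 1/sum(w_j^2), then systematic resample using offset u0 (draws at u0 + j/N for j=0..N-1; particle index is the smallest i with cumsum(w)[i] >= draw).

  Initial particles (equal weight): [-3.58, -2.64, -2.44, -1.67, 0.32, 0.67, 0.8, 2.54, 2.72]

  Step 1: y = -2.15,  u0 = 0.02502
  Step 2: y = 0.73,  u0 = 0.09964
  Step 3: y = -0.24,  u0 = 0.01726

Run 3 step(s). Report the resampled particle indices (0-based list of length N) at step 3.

step 1: w=[0.0224, 0.2994, 0.3746, 0.3036, 0.0001, 0.0000, 0.0000, 0.0000, 0.0000]  mean=-2.2915  Neff=3.0999  idx=[1, 1, 1, 2, 2, 2, 2, 3, 3]
step 2: w=[0.0002, 0.0002, 0.0002, 0.0011, 0.0011, 0.0011, 0.0011, 0.4977, 0.4977]  mean=-1.6737  Neff=2.0189  idx=[7, 7, 7, 7, 8, 8, 8, 8, 8]
step 3: w=[0.1111, 0.1111, 0.1111, 0.1111, 0.1111, 0.1111, 0.1111, 0.1111, 0.1111]  mean=-1.6700  Neff=9.0000  idx=[0, 1, 2, 3, 4, 5, 6, 7, 8]

resampled_idx = [0, 1, 2, 3, 4, 5, 6, 7, 8]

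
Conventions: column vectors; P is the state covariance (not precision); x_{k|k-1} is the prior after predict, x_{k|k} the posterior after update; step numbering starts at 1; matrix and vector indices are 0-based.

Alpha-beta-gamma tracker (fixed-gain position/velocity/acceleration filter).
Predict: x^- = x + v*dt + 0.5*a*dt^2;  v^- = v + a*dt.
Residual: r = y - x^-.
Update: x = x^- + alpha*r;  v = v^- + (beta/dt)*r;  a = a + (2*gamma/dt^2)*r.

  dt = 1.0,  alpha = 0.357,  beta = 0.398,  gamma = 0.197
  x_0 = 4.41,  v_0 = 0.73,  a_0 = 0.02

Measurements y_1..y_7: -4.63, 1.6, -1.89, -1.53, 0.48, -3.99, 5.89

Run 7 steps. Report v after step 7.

v_post = 8.7743

step 1: x_pred=5.1500  r=-9.7800  x^+=1.6585  v^+=-3.1424  a^+=-3.8333
step 2: x_pred=-3.4006  r=5.0006  x^+=-1.6154  v^+=-4.9855  a^+=-1.8631
step 3: x_pred=-7.5324  r=5.6424  x^+=-5.5181  v^+=-4.6029  a^+=0.3600
step 4: x_pred=-9.9410  r=8.4110  x^+=-6.9383  v^+=-0.8953  a^+=3.6740
step 5: x_pred=-5.9966  r=6.4766  x^+=-3.6845  v^+=5.3563  a^+=6.2258
step 6: x_pred=4.7847  r=-8.7747  x^+=1.6522  v^+=8.0898  a^+=2.7685
step 7: x_pred=11.1262  r=-5.2362  x^+=9.2569  v^+=8.7743  a^+=0.7055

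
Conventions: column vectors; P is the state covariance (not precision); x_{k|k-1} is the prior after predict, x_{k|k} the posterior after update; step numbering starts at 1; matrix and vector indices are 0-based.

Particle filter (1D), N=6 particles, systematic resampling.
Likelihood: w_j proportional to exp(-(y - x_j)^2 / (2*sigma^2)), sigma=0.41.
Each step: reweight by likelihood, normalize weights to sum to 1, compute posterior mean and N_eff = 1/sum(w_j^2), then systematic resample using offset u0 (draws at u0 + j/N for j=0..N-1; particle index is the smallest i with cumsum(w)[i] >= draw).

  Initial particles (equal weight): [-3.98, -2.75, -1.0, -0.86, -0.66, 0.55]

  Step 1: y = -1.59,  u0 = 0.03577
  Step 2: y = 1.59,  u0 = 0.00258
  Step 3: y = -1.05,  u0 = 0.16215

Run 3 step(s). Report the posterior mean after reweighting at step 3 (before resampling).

step 1: w=[0.0000, 0.0279, 0.5424, 0.3131, 0.1166, 0.0000]  mean=-0.9654  Neff=2.4594  idx=[2, 2, 2, 2, 3, 3]
step 2: w=[0.0492, 0.0492, 0.0492, 0.0492, 0.4015, 0.4015]  mean=-0.8876  Neff=3.0106  idx=[0, 3, 4, 4, 5, 5]
step 3: w=[0.1779, 0.1779, 0.1610, 0.1610, 0.1610, 0.1610]  mean=-0.9098  Neff=5.9863  idx=[0, 1, 2, 3, 4, 5]

post_mean = -0.9098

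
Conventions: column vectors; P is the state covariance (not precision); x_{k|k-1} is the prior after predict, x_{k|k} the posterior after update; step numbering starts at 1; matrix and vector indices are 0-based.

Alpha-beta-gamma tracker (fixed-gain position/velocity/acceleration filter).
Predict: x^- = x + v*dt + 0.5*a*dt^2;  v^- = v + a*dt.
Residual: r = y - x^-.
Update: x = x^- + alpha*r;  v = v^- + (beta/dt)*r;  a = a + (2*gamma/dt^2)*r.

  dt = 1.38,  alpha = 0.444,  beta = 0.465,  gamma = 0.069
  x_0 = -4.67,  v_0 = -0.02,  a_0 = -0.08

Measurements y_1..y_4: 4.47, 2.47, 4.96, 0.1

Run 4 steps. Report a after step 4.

step 1: x_pred=-4.7738  r=9.2438  x^+=-0.6695  v^+=2.9844  a^+=0.5898
step 2: x_pred=4.0105  r=-1.5405  x^+=3.3265  v^+=3.2792  a^+=0.4782
step 3: x_pred=8.3072  r=-3.3472  x^+=6.8211  v^+=2.8113  a^+=0.2357
step 4: x_pred=10.9250  r=-10.8250  x^+=6.1187  v^+=-0.5111  a^+=-0.5488

a_post = -0.5488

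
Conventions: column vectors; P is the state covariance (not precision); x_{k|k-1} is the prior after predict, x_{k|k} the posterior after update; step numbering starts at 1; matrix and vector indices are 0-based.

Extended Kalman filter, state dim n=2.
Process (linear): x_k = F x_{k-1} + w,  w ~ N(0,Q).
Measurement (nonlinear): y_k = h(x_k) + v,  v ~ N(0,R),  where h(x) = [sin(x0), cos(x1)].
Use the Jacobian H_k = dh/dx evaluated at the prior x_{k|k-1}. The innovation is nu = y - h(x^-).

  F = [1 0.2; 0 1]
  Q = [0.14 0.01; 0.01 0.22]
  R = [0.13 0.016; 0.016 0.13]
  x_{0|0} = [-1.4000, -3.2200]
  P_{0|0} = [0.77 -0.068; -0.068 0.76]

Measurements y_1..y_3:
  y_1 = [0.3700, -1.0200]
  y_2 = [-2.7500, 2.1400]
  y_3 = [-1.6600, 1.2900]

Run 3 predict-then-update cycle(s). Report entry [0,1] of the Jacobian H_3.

H_jac[0,1] = 0.0000

step 1: x^-=[-2.0440, -3.2200]  P^-=[0.9132 0.0940; 0.0940 0.9800]  H_jac=[-0.4557 0.0000; 0.0000 -0.0783]  S=[0.3197 0.0194; 0.0194 0.1360]  K=[-1.3099 0.1323; -0.1007 -0.5500]  nu=[1.2601, -0.0231]  x^+=[-3.6977, -3.3342]  P^+=[0.3690 0.0480; 0.0480 0.9335]
step 2: x^-=[-4.3645, -3.3342]  P^-=[0.5656 0.2447; 0.2447 1.1535]  H_jac=[-0.3409 0.0000; 0.0000 -0.1914]  S=[0.1957 0.0320; 0.0320 0.1723]  K=[-0.9700 -0.0919; -0.2237 -1.2403]  nu=[-3.6901, 3.1215]  x^+=[-1.0720, -6.3804]  P^+=[0.3742 0.1435; 0.1435 0.8609]
step 3: x^-=[-2.3481, -6.3804]  P^-=[0.6061 0.3257; 0.3257 1.0809]  H_jac=[-0.7014 0.0000; 0.0000 0.0971]  S=[0.4282 -0.0062; -0.0062 0.1402]  K=[-0.9902 0.1819; -0.5231 0.7254]  nu=[-0.9472, 0.2947]  x^+=[-1.3565, -5.6711]  P^+=[0.1794 0.0804; 0.0804 0.8854]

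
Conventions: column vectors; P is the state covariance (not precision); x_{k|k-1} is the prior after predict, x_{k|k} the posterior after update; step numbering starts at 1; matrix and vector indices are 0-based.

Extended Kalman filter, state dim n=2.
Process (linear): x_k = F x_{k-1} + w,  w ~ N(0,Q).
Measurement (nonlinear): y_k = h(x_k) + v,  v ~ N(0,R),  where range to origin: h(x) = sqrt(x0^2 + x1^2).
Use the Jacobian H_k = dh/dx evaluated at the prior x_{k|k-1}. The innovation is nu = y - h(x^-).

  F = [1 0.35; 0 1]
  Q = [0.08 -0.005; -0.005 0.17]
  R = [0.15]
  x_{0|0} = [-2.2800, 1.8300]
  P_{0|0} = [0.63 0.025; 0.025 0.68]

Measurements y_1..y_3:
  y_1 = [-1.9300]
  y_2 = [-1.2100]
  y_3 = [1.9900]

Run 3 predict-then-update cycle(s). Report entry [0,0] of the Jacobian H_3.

step 1: x^-=[-1.6395, 1.8300]  P^-=[0.8108 0.2580; 0.2580 0.8500]  H_jac=[-0.6673 0.7448]  S=[0.7261]  K=[-0.4805; 0.6348]  nu=[-4.3870]  x^+=[0.4683, -0.9549]  P^+=[0.6432 0.4795; 0.4795 0.5574]
step 2: x^-=[0.1341, -0.9549]  P^-=[1.1271 0.6696; 0.6696 0.7274]  H_jac=[0.1391 -0.9903]  S=[0.7007]  K=[-0.7226; -0.8951]  nu=[-2.1743]  x^+=[1.7051, 0.9913]  P^+=[0.7613 0.2164; 0.2164 0.1660]
step 3: x^-=[2.0521, 0.9913]  P^-=[1.0130 0.2694; 0.2694 0.3360]  H_jac=[0.9004 0.4350]  S=[1.2460]  K=[0.8261; 0.3120]  nu=[-0.2890]  x^+=[1.8133, 0.9012]  P^+=[0.1626 -0.0517; -0.0517 0.2147]

H_jac[0,0] = 0.9004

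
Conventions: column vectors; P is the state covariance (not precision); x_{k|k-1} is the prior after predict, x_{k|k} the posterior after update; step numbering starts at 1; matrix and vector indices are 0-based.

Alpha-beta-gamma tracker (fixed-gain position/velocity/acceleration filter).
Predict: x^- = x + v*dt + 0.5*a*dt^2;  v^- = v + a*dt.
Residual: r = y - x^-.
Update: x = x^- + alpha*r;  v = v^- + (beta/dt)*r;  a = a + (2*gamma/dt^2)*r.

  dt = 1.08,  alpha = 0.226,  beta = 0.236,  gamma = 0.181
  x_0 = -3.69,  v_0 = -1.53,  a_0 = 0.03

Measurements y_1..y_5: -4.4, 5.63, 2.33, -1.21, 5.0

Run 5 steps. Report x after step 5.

x_post = 15.0111

step 1: x_pred=-5.3249  r=0.9249  x^+=-5.1159  v^+=-1.2955  a^+=0.3171
step 2: x_pred=-6.3301  r=11.9601  x^+=-3.6271  v^+=1.6604  a^+=4.0289
step 3: x_pred=0.5158  r=1.8142  x^+=0.9258  v^+=6.4081  a^+=4.5920
step 4: x_pred=10.5246  r=-11.7346  x^+=7.8726  v^+=8.8032  a^+=0.9501
step 5: x_pred=17.9342  r=-12.9342  x^+=15.0111  v^+=7.0029  a^+=-3.0641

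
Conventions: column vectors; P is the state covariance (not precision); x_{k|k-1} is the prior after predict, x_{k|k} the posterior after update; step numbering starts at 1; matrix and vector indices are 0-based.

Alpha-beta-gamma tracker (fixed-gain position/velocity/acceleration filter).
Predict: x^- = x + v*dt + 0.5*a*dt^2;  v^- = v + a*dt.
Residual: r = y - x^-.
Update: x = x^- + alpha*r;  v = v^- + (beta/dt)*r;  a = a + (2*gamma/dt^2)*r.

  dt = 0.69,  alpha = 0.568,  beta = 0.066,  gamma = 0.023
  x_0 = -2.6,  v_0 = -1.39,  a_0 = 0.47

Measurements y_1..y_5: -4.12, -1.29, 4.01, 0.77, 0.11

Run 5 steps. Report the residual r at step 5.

step 1: x_pred=-3.4472  r=-0.6728  x^+=-3.8294  v^+=-1.1301  a^+=0.4050
step 2: x_pred=-4.5127  r=3.2227  x^+=-2.6822  v^+=-0.5423  a^+=0.7164
step 3: x_pred=-2.8859  r=6.8959  x^+=1.0310  v^+=0.6116  a^+=1.3826
step 4: x_pred=1.7821  r=-1.0121  x^+=1.2072  v^+=1.4688  a^+=1.2849
step 5: x_pred=2.5265  r=-2.4165  x^+=1.1539  v^+=2.1242  a^+=1.0514

resid = -2.4165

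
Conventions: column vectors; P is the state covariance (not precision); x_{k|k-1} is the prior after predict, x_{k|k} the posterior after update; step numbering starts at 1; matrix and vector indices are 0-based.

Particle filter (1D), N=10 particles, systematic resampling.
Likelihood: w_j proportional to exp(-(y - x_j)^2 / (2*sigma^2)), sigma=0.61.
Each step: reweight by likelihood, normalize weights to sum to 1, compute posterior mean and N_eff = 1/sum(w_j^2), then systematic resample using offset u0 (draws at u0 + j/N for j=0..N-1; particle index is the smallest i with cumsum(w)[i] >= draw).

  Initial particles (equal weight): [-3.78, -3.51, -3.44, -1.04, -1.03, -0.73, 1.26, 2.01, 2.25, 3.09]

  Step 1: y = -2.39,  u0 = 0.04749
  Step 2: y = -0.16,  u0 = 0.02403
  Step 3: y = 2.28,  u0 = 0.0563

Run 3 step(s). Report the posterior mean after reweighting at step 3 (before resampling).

post_mean = -1.0338

step 1: w=[0.1094, 0.2719, 0.3335, 0.1268, 0.1222, 0.0362, 0.0000, 0.0000, 0.0000, 0.0000]  mean=-2.7994  Neff=4.3579  idx=[0, 1, 1, 1, 2, 2, 2, 3, 4, 4]
step 2: w=[0.0000, 0.0000, 0.0000, 0.0000, 0.0000, 0.0000, 0.0000, 0.3281, 0.3359, 0.3359]  mean=-1.0333  Neff=2.9996  idx=[7, 7, 7, 7, 8, 8, 8, 9, 9, 9]
step 3: w=[0.0947, 0.0947, 0.0947, 0.0947, 0.1035, 0.1035, 0.1035, 0.1035, 0.1035, 0.1035]  mean=-1.0338  Neff=9.9813  idx=[0, 1, 2, 3, 4, 5, 6, 7, 8, 9]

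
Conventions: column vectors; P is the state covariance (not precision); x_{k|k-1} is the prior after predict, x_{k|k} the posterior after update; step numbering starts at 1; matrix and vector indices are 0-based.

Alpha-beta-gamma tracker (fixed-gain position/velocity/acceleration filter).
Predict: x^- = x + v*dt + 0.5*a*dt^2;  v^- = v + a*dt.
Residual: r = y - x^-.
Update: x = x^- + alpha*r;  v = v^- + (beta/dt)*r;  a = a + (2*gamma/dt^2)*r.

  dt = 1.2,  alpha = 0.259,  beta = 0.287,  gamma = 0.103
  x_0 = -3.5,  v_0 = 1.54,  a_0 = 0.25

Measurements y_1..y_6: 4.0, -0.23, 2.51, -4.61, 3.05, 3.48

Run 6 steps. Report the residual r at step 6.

resid = 6.9279

step 1: x_pred=-1.4720  r=5.4720  x^+=-0.0548  v^+=3.1487  a^+=1.0328
step 2: x_pred=4.4673  r=-4.6973  x^+=3.2507  v^+=3.2646  a^+=0.3608
step 3: x_pred=7.4281  r=-4.9181  x^+=6.1543  v^+=2.5214  a^+=-0.3427
step 4: x_pred=8.9332  r=-13.5432  x^+=5.4255  v^+=-1.1290  a^+=-2.2802
step 5: x_pred=2.4290  r=0.6210  x^+=2.5898  v^+=-3.7167  a^+=-2.1913
step 6: x_pred=-3.4479  r=6.9279  x^+=-1.6536  v^+=-4.6893  a^+=-1.2003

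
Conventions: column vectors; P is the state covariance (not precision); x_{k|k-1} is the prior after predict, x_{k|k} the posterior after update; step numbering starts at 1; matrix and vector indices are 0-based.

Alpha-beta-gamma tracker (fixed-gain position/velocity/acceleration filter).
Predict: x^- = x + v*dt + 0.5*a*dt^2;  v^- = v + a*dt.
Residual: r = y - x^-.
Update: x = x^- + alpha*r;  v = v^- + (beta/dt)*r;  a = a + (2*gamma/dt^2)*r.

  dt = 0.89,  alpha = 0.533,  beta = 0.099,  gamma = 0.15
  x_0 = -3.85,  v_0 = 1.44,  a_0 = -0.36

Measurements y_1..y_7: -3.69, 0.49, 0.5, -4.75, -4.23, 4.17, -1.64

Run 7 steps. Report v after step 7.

v_post = -1.5670

step 1: x_pred=-2.7110  r=-0.9790  x^+=-3.2328  v^+=1.0107  a^+=-0.7308
step 2: x_pred=-2.6227  r=3.1127  x^+=-0.9636  v^+=0.7065  a^+=0.4481
step 3: x_pred=-0.1573  r=0.6573  x^+=0.1930  v^+=1.1785  a^+=0.6971
step 4: x_pred=1.5179  r=-6.2679  x^+=-1.8229  v^+=1.1017  a^+=-1.6768
step 5: x_pred=-1.5065  r=-2.7235  x^+=-2.9581  v^+=-0.6937  a^+=-2.7083
step 6: x_pred=-4.6482  r=8.8182  x^+=0.0519  v^+=-2.1232  a^+=0.6315
step 7: x_pred=-1.5877  r=-0.0523  x^+=-1.6156  v^+=-1.5670  a^+=0.6116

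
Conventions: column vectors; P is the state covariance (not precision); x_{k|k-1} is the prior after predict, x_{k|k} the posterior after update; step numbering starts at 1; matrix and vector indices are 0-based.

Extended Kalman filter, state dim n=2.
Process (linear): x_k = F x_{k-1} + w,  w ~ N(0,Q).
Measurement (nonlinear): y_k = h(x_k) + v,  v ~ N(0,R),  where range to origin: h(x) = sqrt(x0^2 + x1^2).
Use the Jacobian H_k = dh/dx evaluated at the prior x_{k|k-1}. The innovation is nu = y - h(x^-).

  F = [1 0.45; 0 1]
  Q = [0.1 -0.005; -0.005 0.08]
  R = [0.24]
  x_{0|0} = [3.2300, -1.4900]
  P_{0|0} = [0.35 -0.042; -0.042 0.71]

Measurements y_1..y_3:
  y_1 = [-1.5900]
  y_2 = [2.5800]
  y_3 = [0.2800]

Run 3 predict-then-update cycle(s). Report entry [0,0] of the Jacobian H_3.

H_jac[0,0] = -0.7937

step 1: x^-=[2.5595, -1.4900]  P^-=[0.5560 0.2725; 0.2725 0.7900]  H_jac=[0.8642 -0.5031]  S=[0.6182]  K=[0.5554; -0.2620]  nu=[-4.5516]  x^+=[0.0314, -0.2977]  P^+=[0.3652 0.3625; 0.3625 0.7476]
step 2: x^-=[-0.1026, -0.2977]  P^-=[0.9428 0.6939; 0.6939 0.8276]  H_jac=[-0.3257 -0.9455]  S=[1.5072]  K=[-0.6390; -0.6691]  nu=[2.2651]  x^+=[-1.5500, -1.8133]  P^+=[0.3274 0.0494; 0.0494 0.1528]
step 3: x^-=[-2.3660, -1.8133]  P^-=[0.5028 0.1132; 0.1132 0.2328]  H_jac=[-0.7937 -0.6083]  S=[0.7522]  K=[-0.6221; -0.3077]  nu=[-2.7010]  x^+=[-0.6858, -0.9822]  P^+=[0.2117 -0.0308; -0.0308 0.1616]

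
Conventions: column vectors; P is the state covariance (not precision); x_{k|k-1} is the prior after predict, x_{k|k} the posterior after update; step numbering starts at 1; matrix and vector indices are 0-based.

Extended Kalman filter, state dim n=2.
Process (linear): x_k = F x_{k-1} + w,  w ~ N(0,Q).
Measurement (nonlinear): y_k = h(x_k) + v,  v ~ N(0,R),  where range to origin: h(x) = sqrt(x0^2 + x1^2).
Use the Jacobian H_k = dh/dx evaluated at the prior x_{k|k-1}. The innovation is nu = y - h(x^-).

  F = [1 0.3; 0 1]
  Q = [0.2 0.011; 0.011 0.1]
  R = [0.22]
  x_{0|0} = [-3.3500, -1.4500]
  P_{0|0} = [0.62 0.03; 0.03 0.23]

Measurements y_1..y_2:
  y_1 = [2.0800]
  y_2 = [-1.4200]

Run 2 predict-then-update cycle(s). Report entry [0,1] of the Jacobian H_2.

step 1: x^-=[-3.7850, -1.4500]  P^-=[0.8587 0.1100; 0.1100 0.3300]  H_jac=[-0.9338 -0.3577]  S=[1.0845]  K=[-0.7757; -0.2036]  nu=[-1.9732]  x^+=[-2.2544, -1.0483]  P^+=[0.2062 -0.0612; -0.0612 0.2851]
step 2: x^-=[-2.5689, -1.0483]  P^-=[0.3951 0.0353; 0.0353 0.3851]  H_jac=[-0.9259 -0.3778]  S=[0.6384]  K=[-0.5939; -0.2791]  nu=[-4.1946]  x^+=[-0.0776, 0.1223]  P^+=[0.1699 -0.0705; -0.0705 0.3353]

H_jac[0,1] = -0.3778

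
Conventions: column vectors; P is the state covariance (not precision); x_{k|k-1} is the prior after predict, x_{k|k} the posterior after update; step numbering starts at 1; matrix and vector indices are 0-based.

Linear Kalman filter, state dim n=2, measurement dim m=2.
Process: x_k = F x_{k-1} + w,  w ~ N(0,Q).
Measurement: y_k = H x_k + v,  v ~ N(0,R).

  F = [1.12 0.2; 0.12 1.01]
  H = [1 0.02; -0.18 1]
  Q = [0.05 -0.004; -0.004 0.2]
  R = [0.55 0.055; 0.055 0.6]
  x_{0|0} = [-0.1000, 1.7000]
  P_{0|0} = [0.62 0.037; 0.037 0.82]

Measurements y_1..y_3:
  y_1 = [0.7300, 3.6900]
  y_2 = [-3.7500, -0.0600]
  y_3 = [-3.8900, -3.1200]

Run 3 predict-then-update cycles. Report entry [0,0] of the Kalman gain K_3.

K[0,0] = 0.4368

step 1: x^-=[0.2280, 1.7050]  P^-=[0.8771 0.2877; 0.2877 1.0544]  S=[1.4390 0.2049; 0.2049 1.5792]  K=[0.6131 0.0027; 0.1265 0.6184]  nu=[0.4679, 2.0260]  x^+=[0.5203, 3.0172]  P^+=[0.3355 0.0957; 0.0957 0.3953]
step 2: x^-=[1.1862, 3.1098]  P^-=[0.5295 0.2315; 0.2315 0.6312]  S=[1.0890 0.2030; 0.2030 1.1650]  K=[0.4844 0.0325; 0.1342 0.4827]  nu=[-4.9984, -2.9563]  x^+=[-1.3311, 1.0121]  P^+=[0.2663 0.0941; 0.0941 0.3139]
step 3: x^-=[-1.2884, 0.8625]  P^-=[0.4388 0.2039; 0.2039 0.5469]  S=[0.9972 0.1901; 0.1901 1.0877]  K=[0.4368 0.0385; 0.1304 0.4463]  nu=[-2.6188, -4.2144]  x^+=[-2.5945, -1.3596]  P^+=[0.2405 0.0904; 0.0904 0.2912]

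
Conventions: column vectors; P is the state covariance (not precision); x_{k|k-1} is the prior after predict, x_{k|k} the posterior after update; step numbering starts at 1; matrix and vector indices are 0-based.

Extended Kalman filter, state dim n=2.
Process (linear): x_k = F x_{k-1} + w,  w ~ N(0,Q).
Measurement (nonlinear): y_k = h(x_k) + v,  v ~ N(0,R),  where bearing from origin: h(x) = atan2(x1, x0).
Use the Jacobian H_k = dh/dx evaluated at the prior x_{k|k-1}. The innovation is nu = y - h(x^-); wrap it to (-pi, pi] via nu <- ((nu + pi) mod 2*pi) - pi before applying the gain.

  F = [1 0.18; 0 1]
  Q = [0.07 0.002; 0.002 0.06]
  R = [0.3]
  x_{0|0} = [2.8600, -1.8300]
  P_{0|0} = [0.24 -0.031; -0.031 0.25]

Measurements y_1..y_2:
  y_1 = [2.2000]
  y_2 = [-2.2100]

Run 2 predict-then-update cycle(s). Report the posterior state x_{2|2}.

step 1: x^-=[2.5306, -1.8300]  P^-=[0.3069 0.0160; 0.0160 0.3100]  H_jac=[0.1876 0.2595]  S=[0.3332]  K=[0.1853; 0.2504]  nu=[2.8261]  x^+=[3.0542, -1.1224]  P^+=[0.2955 0.0005; 0.0005 0.2891]
step 2: x^-=[2.8522, -1.1224]  P^-=[0.3751 0.0546; 0.0546 0.3491]  H_jac=[0.1195 0.3036]  S=[0.3415]  K=[0.1797; 0.3295]  nu=[-1.8351]  x^+=[2.5224, -1.7270]  P^+=[0.3640 0.0344; 0.0344 0.3120]

x_post = [2.5224, -1.7270]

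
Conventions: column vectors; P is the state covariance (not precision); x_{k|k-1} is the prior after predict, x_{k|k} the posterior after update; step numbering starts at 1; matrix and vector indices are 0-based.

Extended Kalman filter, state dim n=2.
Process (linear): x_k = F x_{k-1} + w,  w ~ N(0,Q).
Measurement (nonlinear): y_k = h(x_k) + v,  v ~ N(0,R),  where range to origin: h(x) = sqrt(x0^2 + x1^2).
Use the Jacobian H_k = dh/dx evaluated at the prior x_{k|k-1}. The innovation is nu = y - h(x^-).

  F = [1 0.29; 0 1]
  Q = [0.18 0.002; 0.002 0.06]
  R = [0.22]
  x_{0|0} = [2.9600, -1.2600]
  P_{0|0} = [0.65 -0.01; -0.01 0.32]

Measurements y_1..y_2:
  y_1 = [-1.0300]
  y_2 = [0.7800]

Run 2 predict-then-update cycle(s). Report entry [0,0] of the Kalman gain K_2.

step 1: x^-=[2.5946, -1.2600]  P^-=[0.8511 0.0848; 0.0848 0.3800]  H_jac=[0.8995 -0.4368]  S=[0.9146]  K=[0.7966; -0.0981]  nu=[-3.9144]  x^+=[-0.5237, -0.8760]  P^+=[0.2707 0.1563; 0.1563 0.3712]
step 2: x^-=[-0.7777, -0.8760]  P^-=[0.5726 0.2659; 0.2659 0.4312]  H_jac=[-0.6639 -0.7478]  S=[0.9776]  K=[-0.5923; -0.5105]  nu=[-0.3914]  x^+=[-0.5459, -0.6762]  P^+=[0.2296 -0.0296; -0.0296 0.1765]

K[0,0] = -0.5923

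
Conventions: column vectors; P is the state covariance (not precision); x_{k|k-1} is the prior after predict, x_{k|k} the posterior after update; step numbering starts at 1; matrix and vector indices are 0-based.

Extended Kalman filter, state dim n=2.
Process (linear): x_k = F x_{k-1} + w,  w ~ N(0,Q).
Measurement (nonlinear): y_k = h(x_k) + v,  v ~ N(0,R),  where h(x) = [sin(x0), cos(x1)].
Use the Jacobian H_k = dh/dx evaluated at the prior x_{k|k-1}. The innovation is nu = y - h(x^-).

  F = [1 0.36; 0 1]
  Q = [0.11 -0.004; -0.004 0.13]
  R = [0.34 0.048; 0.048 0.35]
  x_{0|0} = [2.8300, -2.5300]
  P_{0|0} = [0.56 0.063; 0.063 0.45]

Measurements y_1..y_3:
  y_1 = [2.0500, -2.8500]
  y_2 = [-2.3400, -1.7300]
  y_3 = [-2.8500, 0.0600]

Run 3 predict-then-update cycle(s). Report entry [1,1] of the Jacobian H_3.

step 1: x^-=[1.9192, -2.5300]  P^-=[0.7737 0.2210; 0.2210 0.5800]  H_jac=[-0.3414 0.0000; 0.0000 0.5742]  S=[0.4302 0.0047; 0.0047 0.5412]  K=[-0.6166 0.2398; -0.1821 0.6169]  nu=[1.1101, -2.0313]  x^+=[0.7476, -3.9852]  P^+=[0.5804 0.0946; 0.0946 0.3608]
step 2: x^-=[-0.6871, -3.9852]  P^-=[0.8053 0.2205; 0.2205 0.4908]  H_jac=[0.7731 0.0000; 0.0000 -0.7471]  S=[0.8213 -0.0794; -0.0794 0.6239]  K=[0.7416 -0.1697; 0.1527 -0.5683]  nu=[-1.7057, -1.0653]  x^+=[-1.7713, -3.6403]  P^+=[0.3156 0.0319; 0.0319 0.2564]
step 3: x^-=[-3.0818, -3.6403]  P^-=[0.4818 0.1202; 0.1202 0.3864]  H_jac=[-0.9982 0.0000; 0.0000 -0.4783]  S=[0.8201 0.1054; 0.1054 0.4384]  K=[-0.5878 0.0102; -0.0950 -0.3987]  nu=[-2.7902, 0.9382]  x^+=[-1.4323, -3.7492]  P^+=[0.1997 0.0515; 0.0515 0.3013]

H_jac[1,1] = -0.4783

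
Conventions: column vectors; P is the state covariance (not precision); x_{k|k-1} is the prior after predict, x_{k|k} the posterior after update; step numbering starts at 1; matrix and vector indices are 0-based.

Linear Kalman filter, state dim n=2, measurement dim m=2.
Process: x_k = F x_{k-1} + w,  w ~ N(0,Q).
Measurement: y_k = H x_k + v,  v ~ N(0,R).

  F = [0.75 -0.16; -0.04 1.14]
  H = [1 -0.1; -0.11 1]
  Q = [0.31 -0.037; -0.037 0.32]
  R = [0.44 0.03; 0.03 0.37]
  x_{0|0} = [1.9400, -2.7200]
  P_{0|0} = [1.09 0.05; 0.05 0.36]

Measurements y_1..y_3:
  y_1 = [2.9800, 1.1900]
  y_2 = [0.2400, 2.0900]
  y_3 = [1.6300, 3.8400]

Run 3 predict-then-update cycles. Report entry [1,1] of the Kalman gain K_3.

K[1,1] = 0.6160

step 1: x^-=[1.8902, -3.1784]  P^-=[0.9203 -0.0923; -0.0923 0.7850]  S=[1.3867 -0.2431; -0.2431 1.1865]  K=[0.6657 -0.0267; -0.0059 0.6690]  nu=[0.7720, 4.5763]  x^+=[2.2817, -0.1214]  P^+=[0.2964 0.0427; 0.0427 0.2520]
step 2: x^-=[1.7307, -0.2297]  P^-=[0.4729 -0.0551; -0.0551 0.6441]  S=[0.9304 -0.1421; -0.1421 1.0320]  K=[0.5091 -0.0337; -0.0329 0.6255]  nu=[-1.5136, 2.5100]  x^+=[0.8756, 1.3902]  P^+=[0.2257 0.0276; 0.0276 0.2335]
step 3: x^-=[0.4342, 1.5498]  P^-=[0.4363 -0.0626; -0.0626 0.6213]  S=[0.8951 -0.1434; -0.1434 1.0103]  K=[0.4880 -0.0402; -0.0406 0.6160]  nu=[1.3507, 2.3380]  x^+=[0.9996, 2.9351]  P^+=[0.2159 0.0235; 0.0235 0.2293]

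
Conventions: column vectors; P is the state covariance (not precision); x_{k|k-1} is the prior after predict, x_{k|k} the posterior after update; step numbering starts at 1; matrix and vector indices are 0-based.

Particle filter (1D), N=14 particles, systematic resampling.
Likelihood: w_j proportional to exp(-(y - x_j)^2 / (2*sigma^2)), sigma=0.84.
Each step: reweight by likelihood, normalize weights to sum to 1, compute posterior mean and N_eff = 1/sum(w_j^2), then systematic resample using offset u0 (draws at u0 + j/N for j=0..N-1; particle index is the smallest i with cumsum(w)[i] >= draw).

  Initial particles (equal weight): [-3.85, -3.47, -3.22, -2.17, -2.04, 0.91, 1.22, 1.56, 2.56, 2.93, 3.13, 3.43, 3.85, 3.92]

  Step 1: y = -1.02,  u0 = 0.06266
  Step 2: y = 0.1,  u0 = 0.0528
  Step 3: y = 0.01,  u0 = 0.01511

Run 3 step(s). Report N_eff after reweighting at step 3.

N_eff = 9.3289

step 1: w=[0.0033, 0.0138, 0.0315, 0.3806, 0.4648, 0.0694, 0.0278, 0.0087, 0.0001, 0.0000, 0.0000, 0.0000, 0.0000, 0.0000]  mean=-1.8254  Neff=2.7190  idx=[3, 3, 3, 3, 3, 3, 4, 4, 4, 4, 4, 4, 5, 7]
step 2: w=[0.0210, 0.0210, 0.0210, 0.0210, 0.0210, 0.0210, 0.0315, 0.0315, 0.0315, 0.0315, 0.0315, 0.0315, 0.5072, 0.1783]  mean=0.0818  Neff=3.3598  idx=[2, 5, 8, 10, 12, 12, 12, 12, 12, 12, 12, 13, 13, 13]
step 3: w=[0.0074, 0.0074, 0.0109, 0.0109, 0.1209, 0.1209, 0.1209, 0.1209, 0.1209, 0.1209, 0.1209, 0.0391, 0.0391, 0.0391]  mean=0.8763  Neff=9.3289  idx=[2, 4, 5, 5, 6, 6, 7, 7, 8, 9, 9, 10, 10, 12]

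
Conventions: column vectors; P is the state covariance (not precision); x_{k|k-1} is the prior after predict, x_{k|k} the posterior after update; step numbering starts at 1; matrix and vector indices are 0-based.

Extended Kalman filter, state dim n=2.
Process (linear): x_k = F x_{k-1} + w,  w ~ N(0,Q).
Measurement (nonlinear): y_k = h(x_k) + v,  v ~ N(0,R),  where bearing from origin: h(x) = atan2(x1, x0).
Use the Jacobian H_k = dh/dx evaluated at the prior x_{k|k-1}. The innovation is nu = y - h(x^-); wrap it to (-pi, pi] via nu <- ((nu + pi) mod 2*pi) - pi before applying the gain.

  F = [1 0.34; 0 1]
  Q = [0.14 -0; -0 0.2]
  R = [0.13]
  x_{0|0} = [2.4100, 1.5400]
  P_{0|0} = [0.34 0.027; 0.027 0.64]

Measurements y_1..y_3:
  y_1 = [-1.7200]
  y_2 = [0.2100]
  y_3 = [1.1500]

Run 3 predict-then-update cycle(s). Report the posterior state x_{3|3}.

x_post = [3.9754, 1.0932]

step 1: x^-=[2.9336, 1.5400]  P^-=[0.5723 0.2446; 0.2446 0.8400]  H_jac=[-0.1403 0.2672]  S=[0.1829]  K=[-0.0816; 1.0396]  nu=[-2.2034]  x^+=[3.1134, -0.7508]  P^+=[0.5711 0.2601; 0.2601 0.6423]
step 2: x^-=[2.8581, -0.7508]  P^-=[0.9623 0.4785; 0.4785 0.8423]  H_jac=[0.0860 0.3273]  S=[0.2543]  K=[0.9413; 1.2460]  nu=[0.4669]  x^+=[3.2976, -0.1690]  P^+=[0.7370 0.1803; 0.1803 0.4475]
step 3: x^-=[3.2401, -0.1690]  P^-=[1.0513 0.3325; 0.3325 0.6475]  H_jac=[0.0161 0.3078]  S=[0.1949]  K=[0.6116; 1.0500]  nu=[1.2021]  x^+=[3.9754, 1.0932]  P^+=[0.9784 0.2073; 0.2073 0.4327]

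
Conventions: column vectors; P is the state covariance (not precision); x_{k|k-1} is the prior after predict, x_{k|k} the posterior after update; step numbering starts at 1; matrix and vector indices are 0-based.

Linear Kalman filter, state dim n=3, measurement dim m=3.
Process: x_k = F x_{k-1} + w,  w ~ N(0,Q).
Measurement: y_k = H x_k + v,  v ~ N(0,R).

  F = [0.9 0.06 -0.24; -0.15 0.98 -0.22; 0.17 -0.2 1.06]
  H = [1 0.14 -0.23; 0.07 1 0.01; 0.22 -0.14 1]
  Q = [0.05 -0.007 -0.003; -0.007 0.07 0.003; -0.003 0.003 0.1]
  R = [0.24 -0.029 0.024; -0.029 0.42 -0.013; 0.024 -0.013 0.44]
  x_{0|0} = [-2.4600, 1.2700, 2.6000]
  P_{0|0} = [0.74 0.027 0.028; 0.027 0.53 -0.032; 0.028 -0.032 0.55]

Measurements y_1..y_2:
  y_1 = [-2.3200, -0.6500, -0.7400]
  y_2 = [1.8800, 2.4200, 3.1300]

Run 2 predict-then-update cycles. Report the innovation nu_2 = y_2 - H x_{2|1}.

step 1: x^-=[-2.7618, 1.0416, 2.0838]  P^-=[0.6747 -0.0197 -0.0186; -0.0197 0.6300 -0.2829; -0.0186 -0.2829 0.7824]  S=[0.9897 0.1495 -0.0841; 0.1495 1.0449 -0.3709; -0.0841 -0.3709 1.3396]  K=[0.6987 -0.0256 0.1357; 0.0414 0.5483 -0.1258; -0.1862 -0.0280 0.5911]  nu=[0.7753, -1.5191, -2.0704]  x^+=[-2.4622, 0.5013, 0.7581]  P^+=[0.1850 -0.0460 0.0297; -0.0460 0.2341 -0.0186; 0.0297 -0.0186 0.2468]
step 2: x^-=[-2.3679, 0.6938, 0.2848]  P^-=[0.1976 -0.0455 -0.0075; -0.0455 0.3345 -0.1402; -0.0075 -0.1402 0.4138]  S=[0.4658 0.0168 -0.0605; 0.0168 0.7463 -0.2027; -0.0605 -0.2027 0.9087]  K=[0.4242 -0.0339 0.0673; 0.0413 0.4076 -0.1231; -0.2021 -0.0564 0.4491]  nu=[4.2163, 1.8891, 3.4633]  x^+=[-0.4099, 1.2115, 0.8815]  P^+=[0.1118 -0.0353 0.0107; -0.0353 0.1744 -0.0263; 0.0107 -0.0263 0.1875]

innov = [4.2163, 1.8891, 3.4633]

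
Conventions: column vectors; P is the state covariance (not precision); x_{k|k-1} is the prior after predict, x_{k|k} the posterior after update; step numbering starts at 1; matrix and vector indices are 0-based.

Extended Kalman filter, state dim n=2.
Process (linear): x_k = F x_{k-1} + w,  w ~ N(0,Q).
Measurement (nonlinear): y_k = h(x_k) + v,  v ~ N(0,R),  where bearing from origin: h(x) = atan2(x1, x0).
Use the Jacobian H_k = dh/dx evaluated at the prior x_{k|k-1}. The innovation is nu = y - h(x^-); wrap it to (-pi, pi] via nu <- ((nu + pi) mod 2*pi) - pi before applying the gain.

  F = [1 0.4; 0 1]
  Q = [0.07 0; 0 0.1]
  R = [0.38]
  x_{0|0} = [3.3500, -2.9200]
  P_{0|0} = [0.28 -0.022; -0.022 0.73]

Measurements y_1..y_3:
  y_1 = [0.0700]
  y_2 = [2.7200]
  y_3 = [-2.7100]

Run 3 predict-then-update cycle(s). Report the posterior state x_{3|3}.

step 1: x^-=[2.1820, -2.9200]  P^-=[0.4492 0.2700; 0.2700 0.8300]  H_jac=[0.2198 0.1642]  S=[0.4436]  K=[0.3225; 0.4410]  nu=[0.9991]  x^+=[2.5042, -2.4794]  P^+=[0.4031 0.2069; 0.2069 0.7437]
step 2: x^-=[1.5125, -2.4794]  P^-=[0.7576 0.5044; 0.5044 0.8437]  H_jac=[0.2939 0.1793]  S=[0.5258]  K=[0.5956; 0.5698]  nu=[-2.5401]  x^+=[-0.0004, -3.9266]  P^+=[0.5711 0.3260; 0.3260 0.6730]
step 3: x^-=[-1.5711, -3.9266]  P^-=[1.0096 0.5952; 0.5952 0.7730]  H_jac=[0.2195 -0.0878]  S=[0.4117]  K=[0.4114; 0.1525]  nu=[-0.7586]  x^+=[-1.8831, -4.0423]  P^+=[0.9399 0.5694; 0.5694 0.7635]

x_post = [-1.8831, -4.0423]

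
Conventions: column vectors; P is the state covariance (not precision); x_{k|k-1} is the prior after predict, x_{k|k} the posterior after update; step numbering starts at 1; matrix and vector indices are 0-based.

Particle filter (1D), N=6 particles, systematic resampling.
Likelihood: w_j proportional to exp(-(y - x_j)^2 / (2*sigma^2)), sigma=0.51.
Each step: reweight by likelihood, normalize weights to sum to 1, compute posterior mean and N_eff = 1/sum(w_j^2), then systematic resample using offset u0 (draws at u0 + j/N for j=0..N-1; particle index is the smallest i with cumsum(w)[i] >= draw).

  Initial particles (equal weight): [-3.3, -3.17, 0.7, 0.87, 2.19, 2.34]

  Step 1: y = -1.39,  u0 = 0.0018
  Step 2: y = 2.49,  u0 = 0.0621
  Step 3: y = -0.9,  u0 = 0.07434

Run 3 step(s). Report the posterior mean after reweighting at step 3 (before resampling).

post_mean = -3.1700

step 1: w=[0.2614, 0.6573, 0.0655, 0.0158, 0.0000, 0.0000]  mean=-2.8867  Neff=1.9805  idx=[0, 0, 1, 1, 1, 1]
step 2: w=[0.0139, 0.0139, 0.2431, 0.2431, 0.2431, 0.2431]  mean=-3.1736  Neff=4.2251  idx=[2, 2, 3, 4, 4, 5]
step 3: w=[0.1667, 0.1667, 0.1667, 0.1667, 0.1667, 0.1667]  mean=-3.1700  Neff=6.0000  idx=[0, 1, 2, 3, 4, 5]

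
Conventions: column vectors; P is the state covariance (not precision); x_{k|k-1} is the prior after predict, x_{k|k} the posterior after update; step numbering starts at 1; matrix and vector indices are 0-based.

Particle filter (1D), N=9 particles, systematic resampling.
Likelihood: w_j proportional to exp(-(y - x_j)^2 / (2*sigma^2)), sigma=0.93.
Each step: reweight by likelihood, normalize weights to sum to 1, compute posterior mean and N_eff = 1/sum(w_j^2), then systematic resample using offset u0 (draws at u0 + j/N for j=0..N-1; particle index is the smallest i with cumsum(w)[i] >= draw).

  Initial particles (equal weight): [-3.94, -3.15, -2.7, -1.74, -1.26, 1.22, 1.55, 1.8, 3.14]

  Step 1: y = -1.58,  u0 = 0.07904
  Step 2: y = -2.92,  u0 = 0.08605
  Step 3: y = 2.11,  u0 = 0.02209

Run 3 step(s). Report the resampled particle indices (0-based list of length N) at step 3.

resampled_idx = [4, 6, 7, 7, 7, 7, 8, 8, 8]

step 1: w=[0.0148, 0.0888, 0.1788, 0.3638, 0.3480, 0.0040, 0.0013, 0.0005, 0.0000]  mean=-1.8845  Neff=3.4060  idx=[1, 2, 3, 3, 3, 3, 4, 4, 4]
step 2: w=[0.2234, 0.2240, 0.1030, 0.1030, 0.1030, 0.1030, 0.0468, 0.0468, 0.0468]  mean=-2.2027  Neff=6.7054  idx=[0, 0, 1, 1, 2, 3, 4, 6, 8]
step 3: w=[0.0000, 0.0000, 0.0005, 0.0005, 0.0560, 0.0560, 0.0560, 0.4155, 0.4155]  mean=-1.3421  Neff=2.8198  idx=[4, 6, 7, 7, 7, 7, 8, 8, 8]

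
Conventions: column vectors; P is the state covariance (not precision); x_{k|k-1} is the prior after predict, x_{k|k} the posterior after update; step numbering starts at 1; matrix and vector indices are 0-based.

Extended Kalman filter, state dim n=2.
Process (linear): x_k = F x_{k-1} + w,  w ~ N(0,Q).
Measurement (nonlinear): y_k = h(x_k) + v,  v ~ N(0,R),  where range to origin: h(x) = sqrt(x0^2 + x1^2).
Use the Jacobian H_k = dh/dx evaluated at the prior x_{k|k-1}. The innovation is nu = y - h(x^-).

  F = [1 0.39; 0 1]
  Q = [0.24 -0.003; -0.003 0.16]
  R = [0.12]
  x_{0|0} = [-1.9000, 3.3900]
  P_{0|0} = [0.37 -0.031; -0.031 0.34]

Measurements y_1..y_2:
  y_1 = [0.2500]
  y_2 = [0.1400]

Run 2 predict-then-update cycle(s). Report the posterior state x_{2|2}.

x_post = [-0.0282, 0.3748]

step 1: x^-=[-0.5779, 3.3900]  P^-=[0.6375 0.0986; 0.0986 0.5000]  H_jac=[-0.1680 0.9858]  S=[0.5912]  K=[-0.0168; 0.8057]  nu=[-3.1889]  x^+=[-0.5243, 0.8208]  P^+=[0.6374 0.1066; 0.1066 0.1162]
step 2: x^-=[-0.2042, 0.8208]  P^-=[0.9782 0.1489; 0.1489 0.2762]  H_jac=[-0.2414 0.9704]  S=[0.3674]  K=[-0.2493; 0.6319]  nu=[-0.7058]  x^+=[-0.0282, 0.3748]  P^+=[0.9554 0.2068; 0.2068 0.1296]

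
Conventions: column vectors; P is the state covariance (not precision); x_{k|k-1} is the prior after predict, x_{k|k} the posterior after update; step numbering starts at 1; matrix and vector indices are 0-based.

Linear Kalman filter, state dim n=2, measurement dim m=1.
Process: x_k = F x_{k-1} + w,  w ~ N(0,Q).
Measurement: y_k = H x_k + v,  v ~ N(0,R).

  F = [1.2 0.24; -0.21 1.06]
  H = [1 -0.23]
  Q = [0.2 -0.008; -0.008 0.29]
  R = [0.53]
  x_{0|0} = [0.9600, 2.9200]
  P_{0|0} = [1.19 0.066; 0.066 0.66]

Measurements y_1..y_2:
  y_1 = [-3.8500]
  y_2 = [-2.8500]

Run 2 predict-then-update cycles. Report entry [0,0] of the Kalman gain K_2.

step 1: x^-=[1.8528, 2.8936]  P^-=[1.9896 -0.0594; -0.0594 1.0547]  S=[2.6027]  K=[0.7697; -0.1160]  nu=[-5.0373]  x^+=[-2.0243, 3.4779]  P^+=[0.4477 0.1730; 0.1730 1.0196]
step 2: x^-=[-1.5945, 4.1117]  P^-=[1.0031 0.3500; 0.3500 1.3784]  S=[1.4451]  K=[0.6385; 0.0228]  nu=[-0.3098]  x^+=[-1.7923, 4.1047]  P^+=[0.4140 0.3289; 0.3289 1.3776]

K[0,0] = 0.6385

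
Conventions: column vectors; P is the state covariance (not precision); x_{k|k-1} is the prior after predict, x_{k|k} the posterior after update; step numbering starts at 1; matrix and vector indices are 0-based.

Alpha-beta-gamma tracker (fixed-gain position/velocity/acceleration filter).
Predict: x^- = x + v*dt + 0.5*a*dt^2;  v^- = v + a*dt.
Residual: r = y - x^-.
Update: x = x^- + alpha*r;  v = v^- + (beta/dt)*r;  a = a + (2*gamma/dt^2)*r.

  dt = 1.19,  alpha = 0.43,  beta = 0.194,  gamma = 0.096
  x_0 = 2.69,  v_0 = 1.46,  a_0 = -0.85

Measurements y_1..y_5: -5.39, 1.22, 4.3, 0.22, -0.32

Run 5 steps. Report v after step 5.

step 1: x_pred=3.8256  r=-9.2156  x^+=-0.1371  v^+=-1.0539  a^+=-2.0995
step 2: x_pred=-2.8778  r=4.0978  x^+=-1.1157  v^+=-2.8842  a^+=-1.5439
step 3: x_pred=-5.6411  r=9.9411  x^+=-1.3664  v^+=-3.1008  a^+=-0.1960
step 4: x_pred=-5.1952  r=5.4152  x^+=-2.8666  v^+=-2.4513  a^+=0.5382
step 5: x_pred=-5.4026  r=5.0826  x^+=-3.2171  v^+=-0.9823  a^+=1.2273

v_post = -0.9823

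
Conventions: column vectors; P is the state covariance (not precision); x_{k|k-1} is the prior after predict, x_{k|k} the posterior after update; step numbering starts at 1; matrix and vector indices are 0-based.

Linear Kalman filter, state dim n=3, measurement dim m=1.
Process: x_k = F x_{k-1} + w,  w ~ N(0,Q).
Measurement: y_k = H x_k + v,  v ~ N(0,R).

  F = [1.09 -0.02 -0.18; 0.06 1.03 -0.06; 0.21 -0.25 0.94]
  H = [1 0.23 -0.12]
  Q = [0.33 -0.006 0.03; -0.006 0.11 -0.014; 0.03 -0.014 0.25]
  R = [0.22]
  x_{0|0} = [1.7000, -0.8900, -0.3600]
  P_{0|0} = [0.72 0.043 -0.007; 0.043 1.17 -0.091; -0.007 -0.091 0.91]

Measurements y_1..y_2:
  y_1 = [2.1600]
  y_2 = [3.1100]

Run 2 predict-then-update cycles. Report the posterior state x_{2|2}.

step 1: x^-=[1.9356, -0.7931, 0.2411]  P^-=[1.2156 0.0923 0.0255; 0.0923 1.3737 -0.4386; 0.0255 -0.4386 1.1944]  S=[1.5860]  K=[0.7779; 0.2906; -0.1379]  nu=[0.4357]  x^+=[2.2746, -0.6665, 0.1810]  P^+=[0.2558 -0.2662 0.1956; -0.2662 1.2398 -0.3751; 0.1956 -0.3751 1.1643]
step 2: x^-=[2.4600, -0.5608, 0.8144]  P^-=[0.6043 -0.2466 0.1547; -0.2466 1.4424 -0.8095; 0.1547 -0.8095 1.6490]  S=[0.8185]  K=[0.6464; 0.2227; -0.2803]  nu=[0.8767]  x^+=[3.0267, -0.3656, 0.5687]  P^+=[0.2624 -0.3644 0.3029; -0.3644 1.4018 -0.7584; 0.3029 -0.7584 1.5847]

x_post = [3.0267, -0.3656, 0.5687]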